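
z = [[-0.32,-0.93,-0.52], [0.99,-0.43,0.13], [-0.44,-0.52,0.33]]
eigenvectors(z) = [[-0.05+0.65j,  -0.05-0.65j,  (-0.33+0j)], [0.68+0.00j,  0.68-0.00j,  (-0.2+0j)], [-0.00+0.34j,  (-0-0.34j),  (0.92+0j)]]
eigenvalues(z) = [(-0.51+1j), (-0.51-1j), (0.6+0j)]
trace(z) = -0.42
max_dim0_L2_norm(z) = 1.15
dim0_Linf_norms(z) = [0.99, 0.93, 0.52]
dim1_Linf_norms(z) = [0.93, 0.99, 0.52]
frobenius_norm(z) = 1.73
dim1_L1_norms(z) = [1.77, 1.55, 1.29]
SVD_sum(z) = [[-0.60,-0.81,-0.27], [0.15,0.21,0.07], [-0.33,-0.44,-0.15]] + [[0.25, -0.18, -0.01], [0.85, -0.61, -0.04], [-0.05, 0.04, 0.00]] + [[0.03, 0.06, -0.24], [-0.01, -0.02, 0.1], [-0.06, -0.12, 0.48]]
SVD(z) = [[-0.86, -0.28, -0.44], [0.22, -0.96, 0.18], [-0.47, 0.06, 0.88]] @ diag([1.2170156133020504, 1.0939072453983967, 0.5610168762558988]) @ [[0.57, 0.78, 0.26], [-0.81, 0.59, 0.04], [-0.13, -0.23, 0.96]]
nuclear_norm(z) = 2.87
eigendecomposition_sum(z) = [[(-0.21+0.43j), (-0.47-0.24j), -0.17+0.10j], [0.47+0.18j, -0.22+0.51j, 0.12+0.17j], [-0.09+0.23j, -0.25-0.11j, (-0.09+0.06j)]] + [[-0.21-0.43j, (-0.47+0.24j), -0.17-0.10j],[0.47-0.18j, -0.22-0.51j, (0.12-0.17j)],[-0.09-0.23j, -0.25+0.11j, -0.09-0.06j]] + [[(0.09-0j), 0.01-0.00j, -0.18-0.00j],[(0.06-0j), 0.00-0.00j, -0.11-0.00j],[-0.26+0.00j, (-0.02+0j), (0.5+0j)]]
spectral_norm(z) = 1.22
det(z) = 0.75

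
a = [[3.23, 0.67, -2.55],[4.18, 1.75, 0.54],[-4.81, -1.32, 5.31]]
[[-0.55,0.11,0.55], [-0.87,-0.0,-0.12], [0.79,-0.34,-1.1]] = a @[[-0.18, -0.07, 0.03],[-0.06, 0.19, -0.08],[-0.03, -0.08, -0.20]]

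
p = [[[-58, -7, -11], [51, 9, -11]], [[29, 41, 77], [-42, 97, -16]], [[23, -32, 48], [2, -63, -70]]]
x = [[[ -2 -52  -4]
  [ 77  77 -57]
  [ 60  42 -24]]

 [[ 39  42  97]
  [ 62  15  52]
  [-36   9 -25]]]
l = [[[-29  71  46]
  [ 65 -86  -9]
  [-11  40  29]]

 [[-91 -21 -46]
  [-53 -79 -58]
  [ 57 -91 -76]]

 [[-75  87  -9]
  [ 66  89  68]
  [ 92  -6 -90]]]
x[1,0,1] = 42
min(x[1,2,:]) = -36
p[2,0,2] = 48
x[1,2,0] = -36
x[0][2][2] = -24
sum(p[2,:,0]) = 25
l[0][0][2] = 46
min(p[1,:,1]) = 41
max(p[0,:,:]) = 51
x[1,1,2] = 52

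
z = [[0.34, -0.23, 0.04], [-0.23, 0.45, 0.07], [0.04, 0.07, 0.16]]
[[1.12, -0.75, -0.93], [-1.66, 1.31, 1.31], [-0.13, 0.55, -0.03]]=z @ [[1.11, -1.38, -0.73], [-3.17, 1.74, 2.74], [0.32, 3.04, -1.23]]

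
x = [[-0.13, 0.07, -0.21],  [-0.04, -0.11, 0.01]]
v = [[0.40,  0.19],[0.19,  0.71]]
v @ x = [[-0.06, 0.01, -0.08], [-0.05, -0.06, -0.03]]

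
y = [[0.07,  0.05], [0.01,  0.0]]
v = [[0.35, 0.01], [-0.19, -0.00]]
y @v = [[0.02,0.0], [0.00,0.0]]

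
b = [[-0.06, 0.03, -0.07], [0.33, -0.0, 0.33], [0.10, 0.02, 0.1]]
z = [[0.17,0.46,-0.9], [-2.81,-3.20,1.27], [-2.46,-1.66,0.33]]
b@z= [[0.08,-0.01,0.07], [-0.76,-0.4,-0.19], [-0.29,-0.18,-0.03]]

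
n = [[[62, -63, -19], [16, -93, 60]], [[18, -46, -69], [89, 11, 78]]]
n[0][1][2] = 60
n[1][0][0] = 18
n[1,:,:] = [[18, -46, -69], [89, 11, 78]]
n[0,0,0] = 62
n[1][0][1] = -46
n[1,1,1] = 11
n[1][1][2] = 78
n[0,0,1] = -63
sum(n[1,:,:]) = 81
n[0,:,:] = [[62, -63, -19], [16, -93, 60]]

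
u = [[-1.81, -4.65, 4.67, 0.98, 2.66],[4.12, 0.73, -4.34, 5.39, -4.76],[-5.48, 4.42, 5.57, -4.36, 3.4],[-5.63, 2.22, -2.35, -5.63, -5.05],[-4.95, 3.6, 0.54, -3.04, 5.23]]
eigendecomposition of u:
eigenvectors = [[0.42+0.39j, 0.42-0.39j, (0.46-0.06j), 0.46+0.06j, (-0.02+0j)], [0.17+0.02j, (0.17-0.02j), (-0.5+0j), (-0.5-0j), (-0.38+0j)], [-0.17+0.09j, (-0.17-0.09j), (0.26+0.35j), (0.26-0.35j), -0.68+0.00j], [(-0.75+0j), (-0.75-0j), -0.43+0.04j, (-0.43-0.04j), -0.22+0.00j], [-0.13+0.13j, (-0.13-0.13j), (0.08+0.39j), (0.08-0.39j), 0.58+0.00j]]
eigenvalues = [(-4.4+4.04j), (-4.4-4.04j), (4.67+6.68j), (4.67-6.68j), (3.57+0j)]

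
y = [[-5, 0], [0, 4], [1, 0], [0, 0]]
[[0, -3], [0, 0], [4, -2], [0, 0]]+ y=[[-5, -3], [0, 4], [5, -2], [0, 0]]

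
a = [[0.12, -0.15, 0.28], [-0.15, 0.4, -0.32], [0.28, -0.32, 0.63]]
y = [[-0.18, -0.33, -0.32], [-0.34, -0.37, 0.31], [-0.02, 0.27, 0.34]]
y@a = [[-0.06, -0.00, -0.15],[0.10, -0.2, 0.22],[0.05, 0.0, 0.12]]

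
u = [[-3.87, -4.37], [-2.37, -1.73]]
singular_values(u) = [6.51, 0.56]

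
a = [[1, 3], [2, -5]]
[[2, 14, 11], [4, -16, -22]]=a @ [[2, 2, -1], [0, 4, 4]]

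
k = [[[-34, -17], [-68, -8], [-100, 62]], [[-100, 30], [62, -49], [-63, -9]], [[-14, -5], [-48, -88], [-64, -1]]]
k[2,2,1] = -1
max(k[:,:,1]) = 62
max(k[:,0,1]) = 30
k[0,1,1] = -8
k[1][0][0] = -100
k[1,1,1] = -49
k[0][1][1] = -8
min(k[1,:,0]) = -100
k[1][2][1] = -9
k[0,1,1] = -8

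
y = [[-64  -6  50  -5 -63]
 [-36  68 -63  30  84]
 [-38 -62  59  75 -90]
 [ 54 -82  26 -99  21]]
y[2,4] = -90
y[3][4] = 21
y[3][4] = 21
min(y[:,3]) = -99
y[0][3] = -5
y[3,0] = 54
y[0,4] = -63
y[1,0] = -36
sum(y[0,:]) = -88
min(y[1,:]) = -63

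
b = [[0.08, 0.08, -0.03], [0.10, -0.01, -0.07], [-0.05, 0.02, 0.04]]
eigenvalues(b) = [0.15, -0.04, 0.0]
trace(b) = 0.11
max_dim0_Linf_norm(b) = 0.1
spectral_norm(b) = 0.16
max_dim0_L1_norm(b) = 0.23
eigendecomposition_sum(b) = [[0.10, 0.04, -0.05], [0.08, 0.03, -0.04], [-0.03, -0.01, 0.02]] + [[-0.02, 0.04, 0.02], [0.02, -0.04, -0.03], [-0.02, 0.03, 0.02]] + [[-0.0,  0.00,  0.0], [0.0,  -0.0,  -0.0], [-0.00,  0.00,  0.0]]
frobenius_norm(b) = 0.18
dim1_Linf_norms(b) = [0.08, 0.1, 0.05]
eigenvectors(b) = [[-0.77, -0.56, 0.54],[-0.59, 0.66, -0.23],[0.24, -0.51, 0.81]]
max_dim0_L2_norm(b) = 0.14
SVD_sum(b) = [[0.08, 0.02, -0.05], [0.10, 0.02, -0.06], [-0.05, -0.01, 0.03]] + [[-0.00, 0.06, 0.02], [0.00, -0.03, -0.01], [-0.00, 0.03, 0.01]] + [[-0.00, 0.00, -0.0], [0.0, -0.00, 0.00], [0.0, -0.0, 0.0]]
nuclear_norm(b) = 0.24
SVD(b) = [[-0.60, 0.78, -0.14], [-0.71, -0.45, 0.53], [0.35, 0.42, 0.83]] @ diag([0.1637550605676544, 0.07990077663146304, 0.00038214156133204217]) @ [[-0.84, -0.21, 0.50], [-0.05, 0.95, 0.31], [0.54, -0.24, 0.81]]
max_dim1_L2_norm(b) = 0.12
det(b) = -0.00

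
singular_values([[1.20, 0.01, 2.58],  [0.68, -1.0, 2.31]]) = [3.77, 0.81]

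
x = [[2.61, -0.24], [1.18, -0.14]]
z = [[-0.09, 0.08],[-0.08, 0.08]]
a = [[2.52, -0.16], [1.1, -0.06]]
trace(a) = 2.46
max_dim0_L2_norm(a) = 2.75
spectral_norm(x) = 2.88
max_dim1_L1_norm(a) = 2.68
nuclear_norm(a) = 2.76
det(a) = 0.02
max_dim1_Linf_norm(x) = 2.61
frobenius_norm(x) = 2.88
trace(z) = -0.01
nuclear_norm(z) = 0.17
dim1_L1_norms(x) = [2.85, 1.32]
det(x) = -0.08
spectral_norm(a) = 2.75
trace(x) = 2.47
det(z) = -0.00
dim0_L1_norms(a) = [3.62, 0.22]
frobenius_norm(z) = 0.17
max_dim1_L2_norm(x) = 2.62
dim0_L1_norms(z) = [0.17, 0.16]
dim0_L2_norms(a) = [2.75, 0.17]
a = x + z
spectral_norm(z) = 0.17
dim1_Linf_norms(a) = [2.52, 1.1]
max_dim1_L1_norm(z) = 0.17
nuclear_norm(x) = 2.91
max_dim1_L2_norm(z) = 0.12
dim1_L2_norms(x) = [2.62, 1.19]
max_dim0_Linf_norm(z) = 0.09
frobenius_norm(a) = 2.75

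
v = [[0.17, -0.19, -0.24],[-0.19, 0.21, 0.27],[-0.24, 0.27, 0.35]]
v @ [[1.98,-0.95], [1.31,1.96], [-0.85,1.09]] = [[0.29, -0.80], [-0.33, 0.89], [-0.42, 1.14]]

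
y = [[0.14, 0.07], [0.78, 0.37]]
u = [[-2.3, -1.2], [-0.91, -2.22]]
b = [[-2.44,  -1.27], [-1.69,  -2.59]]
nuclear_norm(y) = 0.88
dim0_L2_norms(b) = [2.97, 2.88]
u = b + y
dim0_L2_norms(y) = [0.79, 0.38]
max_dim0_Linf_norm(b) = 2.59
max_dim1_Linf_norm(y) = 0.78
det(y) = -0.00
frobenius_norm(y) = 0.88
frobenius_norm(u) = 3.53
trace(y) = 0.51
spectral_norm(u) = 3.32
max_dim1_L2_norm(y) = 0.86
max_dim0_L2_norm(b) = 2.97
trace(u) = -4.52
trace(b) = -5.03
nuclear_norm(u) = 4.53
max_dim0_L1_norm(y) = 0.92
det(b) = 4.17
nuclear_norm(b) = 5.05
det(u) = 4.01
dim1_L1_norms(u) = [3.5, 3.13]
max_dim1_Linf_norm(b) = 2.59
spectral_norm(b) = 4.01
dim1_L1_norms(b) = [3.71, 4.28]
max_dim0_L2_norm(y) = 0.79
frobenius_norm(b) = 4.14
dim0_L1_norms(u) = [3.21, 3.42]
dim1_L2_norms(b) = [2.75, 3.09]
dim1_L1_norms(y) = [0.21, 1.15]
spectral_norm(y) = 0.88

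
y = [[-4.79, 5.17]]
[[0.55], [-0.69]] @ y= [[-2.63,2.84], [3.31,-3.57]]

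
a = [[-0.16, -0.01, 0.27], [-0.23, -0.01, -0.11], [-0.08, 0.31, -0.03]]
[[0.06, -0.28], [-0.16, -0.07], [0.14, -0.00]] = a @ [[0.43, 0.61], [0.61, 0.08], [0.5, -0.67]]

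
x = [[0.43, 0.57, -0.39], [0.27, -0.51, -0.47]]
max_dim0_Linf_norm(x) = 0.57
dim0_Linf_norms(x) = [0.43, 0.57, 0.47]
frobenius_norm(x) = 1.10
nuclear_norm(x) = 1.56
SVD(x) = [[-1.00, -0.08], [-0.08, 1.00]] @ diag([0.8140002110384632, 0.7437766172913324]) @ [[-0.55,-0.65,0.52], [0.32,-0.74,-0.59]]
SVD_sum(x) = [[0.45, 0.53, -0.42], [0.04, 0.04, -0.03]] + [[-0.02, 0.04, 0.03], [0.23, -0.55, -0.44]]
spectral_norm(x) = 0.81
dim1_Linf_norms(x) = [0.57, 0.51]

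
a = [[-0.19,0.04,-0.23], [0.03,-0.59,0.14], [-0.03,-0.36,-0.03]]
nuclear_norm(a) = 1.04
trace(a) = -0.81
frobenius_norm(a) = 0.77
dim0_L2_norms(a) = [0.19, 0.69, 0.27]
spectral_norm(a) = 0.70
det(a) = -0.01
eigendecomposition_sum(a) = [[-0.02, -0.03, 0.05], [0.00, 0.0, -0.01], [0.01, 0.02, -0.03]] + [[-0.29, 0.74, -0.57], [-0.14, 0.35, -0.27], [-0.19, 0.5, -0.39]] + [[0.12, -0.66, 0.29],[0.16, -0.94, 0.42],[0.15, -0.88, 0.39]]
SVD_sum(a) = [[-0.00, 0.09, -0.02], [0.03, -0.59, 0.12], [0.02, -0.34, 0.07]] + [[-0.18, -0.05, -0.22], [0.01, 0.00, 0.01], [-0.07, -0.02, -0.08]] + [[-0.01, 0.0, 0.01], [-0.01, 0.0, 0.01], [0.02, -0.00, -0.01]]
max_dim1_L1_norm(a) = 0.76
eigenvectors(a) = [[-0.84, -0.77, 0.46], [0.09, -0.36, 0.65], [0.54, -0.52, 0.61]]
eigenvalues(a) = [-0.05, -0.33, -0.44]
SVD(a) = [[-0.13, -0.93, -0.33],[0.86, 0.06, -0.5],[0.49, -0.35, 0.80]] @ diag([0.7043291310550808, 0.3059512014459342, 0.03023801383992968]) @ [[0.05,-0.98,0.19], [0.62,0.18,0.76], [0.78,-0.08,-0.62]]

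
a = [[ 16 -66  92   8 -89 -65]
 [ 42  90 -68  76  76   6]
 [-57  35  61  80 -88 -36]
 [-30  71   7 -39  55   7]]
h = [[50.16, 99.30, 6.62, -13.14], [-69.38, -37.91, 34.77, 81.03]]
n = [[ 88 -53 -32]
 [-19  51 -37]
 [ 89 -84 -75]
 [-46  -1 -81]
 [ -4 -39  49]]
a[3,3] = -39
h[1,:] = [-69.38, -37.91, 34.77, 81.03]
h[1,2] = 34.77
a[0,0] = 16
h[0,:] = [50.16, 99.3, 6.62, -13.14]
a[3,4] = 55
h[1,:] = [-69.38, -37.91, 34.77, 81.03]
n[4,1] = -39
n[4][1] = -39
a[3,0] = -30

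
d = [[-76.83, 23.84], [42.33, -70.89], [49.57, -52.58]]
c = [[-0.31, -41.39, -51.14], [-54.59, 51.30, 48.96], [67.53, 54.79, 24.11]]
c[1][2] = 48.96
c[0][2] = -51.14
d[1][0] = 42.33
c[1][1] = 51.3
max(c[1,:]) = 51.3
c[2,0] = 67.53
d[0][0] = -76.83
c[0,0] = -0.31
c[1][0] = -54.59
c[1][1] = 51.3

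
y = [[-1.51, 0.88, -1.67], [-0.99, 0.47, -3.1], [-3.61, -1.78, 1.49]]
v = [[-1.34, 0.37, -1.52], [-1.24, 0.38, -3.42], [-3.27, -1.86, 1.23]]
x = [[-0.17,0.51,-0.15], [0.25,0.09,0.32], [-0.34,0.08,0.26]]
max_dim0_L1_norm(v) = 6.17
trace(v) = 0.27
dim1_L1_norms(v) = [3.23, 5.04, 6.36]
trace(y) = 0.45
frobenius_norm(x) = 0.82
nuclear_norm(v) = 8.57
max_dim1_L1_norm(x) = 0.83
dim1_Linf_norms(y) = [1.67, 3.1, 3.61]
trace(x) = 0.18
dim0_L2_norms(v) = [3.75, 1.93, 3.94]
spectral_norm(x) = 0.59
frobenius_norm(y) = 5.92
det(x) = -0.10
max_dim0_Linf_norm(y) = 3.61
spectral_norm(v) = 4.14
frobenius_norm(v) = 5.77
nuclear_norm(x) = 1.40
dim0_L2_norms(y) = [4.04, 2.04, 3.82]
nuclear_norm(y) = 9.04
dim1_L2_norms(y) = [2.42, 3.29, 4.29]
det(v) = 7.21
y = v + x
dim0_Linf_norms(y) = [3.61, 1.78, 3.1]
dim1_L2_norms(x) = [0.56, 0.42, 0.44]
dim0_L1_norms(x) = [0.76, 0.68, 0.73]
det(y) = 12.64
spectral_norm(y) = 4.34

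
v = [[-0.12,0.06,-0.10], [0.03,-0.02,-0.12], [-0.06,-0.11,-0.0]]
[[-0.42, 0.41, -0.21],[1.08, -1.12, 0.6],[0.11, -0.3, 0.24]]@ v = [[0.08,-0.01,-0.01], [-0.20,0.02,0.03], [-0.04,-0.01,0.02]]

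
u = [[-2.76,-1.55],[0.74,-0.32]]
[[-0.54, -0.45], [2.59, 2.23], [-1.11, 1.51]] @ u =[[1.16, 0.98], [-5.5, -4.73], [4.18, 1.24]]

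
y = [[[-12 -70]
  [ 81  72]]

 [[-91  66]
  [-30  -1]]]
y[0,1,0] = 81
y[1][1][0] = -30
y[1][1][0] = -30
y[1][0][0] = -91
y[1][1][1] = -1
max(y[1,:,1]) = 66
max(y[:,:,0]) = 81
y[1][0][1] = 66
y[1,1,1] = -1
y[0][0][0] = -12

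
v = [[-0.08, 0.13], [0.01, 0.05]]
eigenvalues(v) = [-0.09, 0.06]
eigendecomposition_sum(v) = [[-0.08, 0.08], [0.01, -0.01]] + [[0.0, 0.05], [0.0, 0.06]]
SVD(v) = [[-0.97, -0.25], [-0.25, 0.97]] @ diag([0.1573714502569789, 0.03367828148844909]) @ [[0.48, -0.88], [0.88, 0.48]]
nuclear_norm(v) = 0.19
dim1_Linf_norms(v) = [0.13, 0.05]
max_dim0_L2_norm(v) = 0.14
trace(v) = -0.03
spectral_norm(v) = 0.16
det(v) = -0.01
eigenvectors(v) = [[-1.00, -0.68], [0.07, -0.73]]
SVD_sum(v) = [[-0.07, 0.13], [-0.02, 0.03]] + [[-0.01, -0.0], [0.03, 0.02]]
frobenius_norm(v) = 0.16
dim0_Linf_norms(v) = [0.08, 0.13]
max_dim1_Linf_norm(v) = 0.13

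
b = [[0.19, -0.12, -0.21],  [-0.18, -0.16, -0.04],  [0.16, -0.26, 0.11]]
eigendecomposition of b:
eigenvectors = [[(0.07+0.62j), (0.07-0.62j), (0.4+0j)], [-0.22-0.19j, -0.22+0.19j, 0.82+0.00j], [0.73+0.00j, 0.73-0.00j, (0.4+0j)]]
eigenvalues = [(0.2+0.2j), (0.2-0.2j), (-0.27+0j)]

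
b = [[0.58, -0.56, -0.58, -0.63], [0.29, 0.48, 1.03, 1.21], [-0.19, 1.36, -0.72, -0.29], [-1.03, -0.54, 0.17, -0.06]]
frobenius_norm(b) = 2.85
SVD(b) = [[0.48, -0.17, 0.52, 0.68], [-0.85, 0.1, 0.2, 0.48], [0.2, 0.89, -0.27, 0.29], [0.03, -0.40, -0.79, 0.47]] @ diag([1.9513425496552537, 1.6661284768791393, 1.2287233255198766, 0.050171124770163125]) @ [[-0.02, -0.22, -0.66, -0.71],[0.1, 0.95, -0.31, -0.01],[0.99, -0.12, -0.03, 0.03],[-0.07, -0.21, -0.68, 0.70]]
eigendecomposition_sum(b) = [[-0.08+0.00j, 0.04-0.00j, (-0.13+0j), (-0.11+0j)], [(0.37-0j), -0.17+0.00j, 0.56-0.00j, (0.5-0j)], [-0.84+0.00j, 0.39-0.00j, (-1.3+0j), (-1.15+0j)], [(0.22-0j), -0.10+0.00j, (0.33-0j), (0.29-0j)]] + [[(0.04+0.09j), (0.01+0.07j), (0.01+0.04j), 0.05+0.05j], [0.17+0.09j, (0.11+0.09j), 0.06+0.04j, 0.14+0.02j], [0.46-0.09j, 0.35+0.01j, (0.18-0.03j), 0.29-0.18j], [(-0.49+0.06j), -0.36-0.04j, -0.19+0.02j, -0.32+0.17j]] + [[(0.04-0.09j),(0.01-0.07j),0.01-0.04j,(0.05-0.05j)],[0.17-0.09j,(0.11-0.09j),(0.06-0.04j),(0.14-0.02j)],[(0.46+0.09j),0.35-0.01j,0.18+0.03j,(0.29+0.18j)],[(-0.49-0.06j),(-0.36+0.04j),(-0.19-0.02j),-0.32-0.17j]] + [[0.58+0.00j, -0.62+0.00j, (-0.48+0j), (-0.62+0j)], [(-0.41-0j), 0.44-0.00j, (0.34-0j), 0.43-0.00j], [(-0.26-0j), 0.28-0.00j, 0.22-0.00j, 0.28-0.00j], [(-0.27-0j), 0.29-0.00j, (0.22-0j), (0.29-0j)]]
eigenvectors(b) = [[(-0.09+0j), 0.04+0.13j, 0.04-0.13j, (-0.72+0j)], [(0.39+0j), 0.22+0.15j, (0.22-0.15j), 0.51+0.00j], [-0.89+0.00j, (0.66-0.04j), (0.66+0.04j), 0.33+0.00j], [0.23+0.00j, (-0.69+0j), -0.69-0.00j, 0.33+0.00j]]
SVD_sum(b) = [[-0.02,-0.21,-0.63,-0.68], [0.03,0.36,1.10,1.19], [-0.01,-0.09,-0.26,-0.28], [-0.0,-0.01,-0.05,-0.05]] + [[-0.03, -0.27, 0.09, 0.00], [0.02, 0.15, -0.05, -0.00], [0.15, 1.41, -0.46, -0.01], [-0.07, -0.63, 0.21, 0.00]] + [[0.63, -0.07, -0.02, 0.02],  [0.24, -0.03, -0.01, 0.01],  [-0.33, 0.04, 0.01, -0.01],  [-0.96, 0.11, 0.03, -0.03]] + [[-0.00, -0.01, -0.02, 0.02], [-0.00, -0.01, -0.02, 0.02], [-0.00, -0.00, -0.01, 0.01], [-0.00, -0.00, -0.02, 0.02]]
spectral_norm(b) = 1.95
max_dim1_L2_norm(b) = 1.69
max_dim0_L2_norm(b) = 1.64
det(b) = -0.20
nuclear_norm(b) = 4.90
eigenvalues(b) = [(-1.25+0j), 0.32j, -0.32j, (1.52+0j)]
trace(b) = 0.28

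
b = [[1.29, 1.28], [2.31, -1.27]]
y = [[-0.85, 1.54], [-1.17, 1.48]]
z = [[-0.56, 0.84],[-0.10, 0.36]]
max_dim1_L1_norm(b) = 3.58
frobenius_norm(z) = 1.08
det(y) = 0.54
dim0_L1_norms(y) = [2.02, 3.02]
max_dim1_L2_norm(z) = 1.01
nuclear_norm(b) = 4.41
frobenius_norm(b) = 3.20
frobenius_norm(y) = 2.58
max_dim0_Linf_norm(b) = 2.31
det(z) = -0.12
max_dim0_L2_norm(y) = 2.14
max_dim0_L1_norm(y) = 3.02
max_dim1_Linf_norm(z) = 0.84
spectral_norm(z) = 1.07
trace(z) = -0.20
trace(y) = 0.63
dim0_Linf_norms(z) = [0.56, 0.84]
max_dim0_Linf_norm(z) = 0.84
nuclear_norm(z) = 1.18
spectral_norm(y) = 2.57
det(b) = -4.60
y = b @ z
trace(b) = 0.02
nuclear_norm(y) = 2.78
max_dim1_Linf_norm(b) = 2.31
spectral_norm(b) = 2.72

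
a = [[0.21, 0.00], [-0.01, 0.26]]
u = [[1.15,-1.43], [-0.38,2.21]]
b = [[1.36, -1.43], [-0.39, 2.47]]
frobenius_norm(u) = 2.90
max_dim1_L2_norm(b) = 2.5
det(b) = 2.80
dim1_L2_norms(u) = [1.84, 2.24]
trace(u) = 3.36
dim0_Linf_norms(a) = [0.21, 0.26]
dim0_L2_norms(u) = [1.21, 2.63]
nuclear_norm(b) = 3.97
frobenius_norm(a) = 0.33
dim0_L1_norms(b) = [1.75, 3.9]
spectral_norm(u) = 2.81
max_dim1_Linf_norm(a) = 0.26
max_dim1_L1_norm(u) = 2.59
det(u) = 2.00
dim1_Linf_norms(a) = [0.21, 0.26]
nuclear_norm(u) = 3.52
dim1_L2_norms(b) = [1.97, 2.5]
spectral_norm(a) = 0.26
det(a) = 0.05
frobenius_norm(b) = 3.19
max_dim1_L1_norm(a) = 0.27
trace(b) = 3.83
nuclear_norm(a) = 0.47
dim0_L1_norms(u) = [1.53, 3.64]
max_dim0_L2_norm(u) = 2.63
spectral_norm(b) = 3.05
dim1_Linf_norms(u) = [1.43, 2.21]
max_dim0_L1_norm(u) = 3.64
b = a + u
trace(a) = 0.47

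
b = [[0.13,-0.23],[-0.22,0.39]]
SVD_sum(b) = [[0.13, -0.23], [-0.22, 0.39]] + [[0.0, 0.00], [0.0, 0.00]]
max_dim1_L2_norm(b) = 0.45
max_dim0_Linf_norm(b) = 0.39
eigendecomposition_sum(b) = [[0.00, 0.00], [0.0, 0.0]] + [[0.13,  -0.23], [-0.22,  0.39]]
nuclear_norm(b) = 0.52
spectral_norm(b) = 0.52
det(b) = 0.00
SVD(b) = [[-0.51, 0.86],[0.86, 0.51]] @ diag([0.5199038016826426, 0.00019234327519121168]) @ [[-0.49, 0.87], [0.87, 0.49]]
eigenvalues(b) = [0.0, 0.52]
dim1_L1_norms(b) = [0.36, 0.61]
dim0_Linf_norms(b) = [0.22, 0.39]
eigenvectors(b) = [[-0.87, 0.51], [-0.49, -0.86]]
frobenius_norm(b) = 0.52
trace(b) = 0.52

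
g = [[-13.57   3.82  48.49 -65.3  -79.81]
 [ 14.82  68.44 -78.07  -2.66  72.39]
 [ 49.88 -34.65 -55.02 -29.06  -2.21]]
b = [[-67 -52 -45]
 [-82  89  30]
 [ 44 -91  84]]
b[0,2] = -45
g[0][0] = -13.57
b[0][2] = -45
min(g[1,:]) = -78.07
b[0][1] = -52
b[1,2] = 30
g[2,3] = -29.06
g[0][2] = 48.49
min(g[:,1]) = -34.65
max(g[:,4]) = 72.39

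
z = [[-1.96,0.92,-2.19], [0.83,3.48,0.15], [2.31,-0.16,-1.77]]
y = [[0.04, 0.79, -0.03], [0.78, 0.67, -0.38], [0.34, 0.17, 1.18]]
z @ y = [[-0.11, -1.3, -2.88], [2.80, 3.01, -1.17], [-0.63, 1.42, -2.10]]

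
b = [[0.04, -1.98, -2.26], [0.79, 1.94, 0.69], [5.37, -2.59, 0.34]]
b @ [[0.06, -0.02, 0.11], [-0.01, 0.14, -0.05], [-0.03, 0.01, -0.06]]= [[0.09, -0.3, 0.24], [0.01, 0.26, -0.05], [0.34, -0.47, 0.70]]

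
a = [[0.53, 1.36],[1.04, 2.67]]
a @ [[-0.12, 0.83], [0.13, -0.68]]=[[0.11, -0.48],[0.22, -0.95]]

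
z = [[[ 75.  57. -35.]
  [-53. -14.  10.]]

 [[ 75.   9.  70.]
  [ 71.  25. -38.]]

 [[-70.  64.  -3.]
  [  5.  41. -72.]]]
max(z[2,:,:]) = 64.0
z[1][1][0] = 71.0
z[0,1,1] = -14.0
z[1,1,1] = 25.0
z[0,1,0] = -53.0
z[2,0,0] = -70.0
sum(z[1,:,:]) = 212.0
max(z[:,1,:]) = 71.0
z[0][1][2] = 10.0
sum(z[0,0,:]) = 97.0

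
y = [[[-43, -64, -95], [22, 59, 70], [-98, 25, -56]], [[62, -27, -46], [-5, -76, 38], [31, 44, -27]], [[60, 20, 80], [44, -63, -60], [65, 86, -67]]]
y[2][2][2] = -67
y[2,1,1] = -63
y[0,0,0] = -43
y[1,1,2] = 38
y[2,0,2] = 80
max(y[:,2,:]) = 86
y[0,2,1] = 25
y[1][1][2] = 38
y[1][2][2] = -27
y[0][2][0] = -98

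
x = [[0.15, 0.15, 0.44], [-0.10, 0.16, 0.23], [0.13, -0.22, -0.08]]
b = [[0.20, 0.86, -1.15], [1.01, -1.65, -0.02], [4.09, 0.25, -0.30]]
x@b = [[1.98,  -0.01,  -0.31], [1.08,  -0.29,  0.04], [-0.52,  0.45,  -0.12]]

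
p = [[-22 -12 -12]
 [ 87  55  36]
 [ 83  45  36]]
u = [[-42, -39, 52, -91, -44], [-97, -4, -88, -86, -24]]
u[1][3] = -86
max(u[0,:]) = 52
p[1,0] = 87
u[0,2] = 52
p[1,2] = 36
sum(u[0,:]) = -164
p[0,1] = -12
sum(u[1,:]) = -299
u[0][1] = -39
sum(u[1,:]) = -299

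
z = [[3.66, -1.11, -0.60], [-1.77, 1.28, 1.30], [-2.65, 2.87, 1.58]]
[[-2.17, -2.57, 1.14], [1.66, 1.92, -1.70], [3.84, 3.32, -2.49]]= z@[[-0.26, -0.49, 0.07], [1.29, 0.56, -0.29], [-0.35, 0.26, -0.93]]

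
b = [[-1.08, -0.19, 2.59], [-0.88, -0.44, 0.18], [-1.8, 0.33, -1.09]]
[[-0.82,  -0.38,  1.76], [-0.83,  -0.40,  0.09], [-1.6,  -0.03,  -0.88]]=b @ [[0.88, 0.15, 0.06],[0.15, 0.59, -0.04],[0.06, -0.04, 0.7]]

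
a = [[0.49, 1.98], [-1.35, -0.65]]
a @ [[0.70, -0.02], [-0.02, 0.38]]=[[0.3, 0.74], [-0.93, -0.22]]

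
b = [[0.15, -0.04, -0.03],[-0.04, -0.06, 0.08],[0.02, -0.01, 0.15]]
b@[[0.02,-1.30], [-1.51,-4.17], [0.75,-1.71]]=[[0.04, 0.02], [0.15, 0.17], [0.13, -0.24]]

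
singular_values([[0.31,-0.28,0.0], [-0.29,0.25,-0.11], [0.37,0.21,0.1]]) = [0.61, 0.39, 0.08]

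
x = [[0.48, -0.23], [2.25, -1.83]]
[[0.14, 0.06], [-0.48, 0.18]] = x@[[1.04, 0.20], [1.54, 0.15]]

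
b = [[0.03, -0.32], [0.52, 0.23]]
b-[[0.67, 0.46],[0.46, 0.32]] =[[-0.64, -0.78], [0.06, -0.09]]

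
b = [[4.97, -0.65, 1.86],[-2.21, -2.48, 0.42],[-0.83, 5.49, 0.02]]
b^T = [[4.97,-2.21,-0.83],[-0.65,-2.48,5.49],[1.86,0.42,0.02]]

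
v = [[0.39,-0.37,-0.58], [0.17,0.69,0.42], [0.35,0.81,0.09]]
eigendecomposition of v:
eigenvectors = [[0.84+0.00j, (0.84-0j), 0.47+0.00j],  [(-0.39-0.24j), (-0.39+0.24j), (-0.46+0j)],  [-0.16-0.25j, -0.16+0.25j, (0.75+0j)]]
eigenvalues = [(0.68+0.28j), (0.68-0.28j), (-0.18+0j)]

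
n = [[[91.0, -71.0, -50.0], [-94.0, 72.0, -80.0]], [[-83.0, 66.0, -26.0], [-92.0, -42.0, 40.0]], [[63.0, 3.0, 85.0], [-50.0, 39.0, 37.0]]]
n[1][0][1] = 66.0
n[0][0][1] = -71.0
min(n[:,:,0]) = -94.0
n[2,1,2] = 37.0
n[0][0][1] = -71.0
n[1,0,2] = -26.0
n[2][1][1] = 39.0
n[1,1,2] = 40.0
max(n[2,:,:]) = 85.0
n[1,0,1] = 66.0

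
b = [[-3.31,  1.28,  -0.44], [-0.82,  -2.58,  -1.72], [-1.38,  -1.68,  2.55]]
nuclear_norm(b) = 10.12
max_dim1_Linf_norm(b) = 3.31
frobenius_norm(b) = 5.86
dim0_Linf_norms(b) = [3.31, 2.58, 2.55]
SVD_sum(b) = [[-2.98, -0.31, 0.52], [-0.76, -0.08, 0.13], [-1.92, -0.20, 0.33]] + [[-0.24, 1.73, -0.36], [0.28, -1.98, 0.41], [0.27, -1.9, 0.4]] + [[-0.09, -0.14, -0.59], [-0.34, -0.52, -2.27], [0.27, 0.42, 1.82]]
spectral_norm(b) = 3.70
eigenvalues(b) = [(-3.27+1.12j), (-3.27-1.12j), (3.19+0j)]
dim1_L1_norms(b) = [5.03, 5.12, 5.61]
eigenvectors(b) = [[-0.69+0.00j, -0.69-0.00j, -0.12+0.00j], [(-0.07-0.68j), (-0.07+0.68j), (-0.27+0j)], [(-0.14-0.22j), -0.14+0.22j, (0.96+0j)]]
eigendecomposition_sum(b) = [[(-1.69+0.31j), (0.58+1.51j), (-0.04+0.46j)], [-0.48-1.63j, -1.42+0.73j, (-0.46+0.01j)], [-0.45-0.48j, (-0.37+0.5j), (-0.16+0.08j)]] + [[-1.69-0.31j,  (0.58-1.51j),  (-0.04-0.46j)], [-0.48+1.63j,  (-1.42-0.73j),  (-0.46-0.01j)], [-0.45+0.48j,  (-0.37-0.5j),  (-0.16-0.08j)]] + [[0.06-0.00j,0.12+0.00j,(-0.35-0j)], [0.14-0.00j,(0.26+0j),(-0.8-0j)], [-0.49+0.00j,-0.94-0.00j,(2.87+0j)]]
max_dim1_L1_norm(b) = 5.61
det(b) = 38.02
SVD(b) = [[-0.82, -0.53, 0.20], [-0.21, 0.61, 0.76], [-0.53, 0.59, -0.61]] @ diag([3.6968454618828246, 3.342878056900878, 3.0762151952760015]) @ [[0.98, 0.10, -0.17], [0.14, -0.97, 0.2], [-0.14, -0.22, -0.96]]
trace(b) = -3.34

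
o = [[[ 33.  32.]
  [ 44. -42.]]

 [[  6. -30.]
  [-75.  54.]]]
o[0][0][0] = 33.0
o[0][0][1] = 32.0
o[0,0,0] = 33.0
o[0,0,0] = 33.0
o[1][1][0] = -75.0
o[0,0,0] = 33.0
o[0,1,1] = -42.0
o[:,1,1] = [-42.0, 54.0]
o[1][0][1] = -30.0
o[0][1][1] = -42.0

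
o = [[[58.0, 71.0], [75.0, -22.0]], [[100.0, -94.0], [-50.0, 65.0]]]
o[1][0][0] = 100.0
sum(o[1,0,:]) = 6.0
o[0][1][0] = 75.0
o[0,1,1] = -22.0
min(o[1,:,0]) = -50.0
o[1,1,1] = 65.0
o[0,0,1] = 71.0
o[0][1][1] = -22.0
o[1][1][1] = 65.0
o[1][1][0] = -50.0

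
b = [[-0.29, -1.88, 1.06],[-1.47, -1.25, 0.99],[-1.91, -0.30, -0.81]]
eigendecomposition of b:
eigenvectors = [[(0.56+0j), (-0.24+0.37j), -0.24-0.37j], [(-0.64+0j), (-0.35+0.41j), (-0.35-0.41j)], [-0.53+0.00j, (-0.72+0j), -0.72-0.00j]]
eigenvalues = [(0.86+0j), (-1.6+1.16j), (-1.6-1.16j)]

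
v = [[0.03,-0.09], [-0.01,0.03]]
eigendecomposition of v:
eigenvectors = [[0.95, 0.95], [-0.32, 0.32]]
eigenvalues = [0.06, -0.0]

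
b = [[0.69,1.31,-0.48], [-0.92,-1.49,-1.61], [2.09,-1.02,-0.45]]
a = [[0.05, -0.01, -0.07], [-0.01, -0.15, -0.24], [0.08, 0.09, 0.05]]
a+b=[[0.74, 1.3, -0.55], [-0.93, -1.64, -1.85], [2.17, -0.93, -0.40]]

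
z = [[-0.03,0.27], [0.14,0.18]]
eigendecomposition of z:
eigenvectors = [[-0.92, -0.64], [0.39, -0.77]]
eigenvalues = [-0.15, 0.3]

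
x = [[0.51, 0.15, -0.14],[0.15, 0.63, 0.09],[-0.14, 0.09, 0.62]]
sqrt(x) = [[0.7, 0.11, -0.10], [0.11, 0.78, 0.06], [-0.10, 0.06, 0.78]]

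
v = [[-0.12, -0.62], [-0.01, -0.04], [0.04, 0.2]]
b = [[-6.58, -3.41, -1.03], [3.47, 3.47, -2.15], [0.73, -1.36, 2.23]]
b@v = [[0.78, 4.01],  [-0.54, -2.72],  [0.02, 0.05]]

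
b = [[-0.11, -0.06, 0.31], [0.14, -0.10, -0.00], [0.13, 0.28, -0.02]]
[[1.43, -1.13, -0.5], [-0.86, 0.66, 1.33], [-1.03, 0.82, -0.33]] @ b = [[-0.38, -0.11, 0.45], [0.36, 0.36, -0.29], [0.19, -0.11, -0.31]]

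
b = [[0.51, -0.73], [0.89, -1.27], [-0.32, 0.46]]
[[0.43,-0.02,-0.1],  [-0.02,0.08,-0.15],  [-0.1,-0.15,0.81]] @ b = [[0.23, -0.33], [0.11, -0.16], [-0.44, 0.64]]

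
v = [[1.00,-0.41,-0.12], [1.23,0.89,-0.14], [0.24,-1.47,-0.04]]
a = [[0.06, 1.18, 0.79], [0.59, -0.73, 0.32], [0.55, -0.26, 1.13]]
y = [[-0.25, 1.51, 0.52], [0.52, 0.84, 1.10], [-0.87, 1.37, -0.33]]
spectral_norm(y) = 2.34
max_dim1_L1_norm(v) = 2.26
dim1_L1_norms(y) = [2.28, 2.46, 2.57]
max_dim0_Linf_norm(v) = 1.47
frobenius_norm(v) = 2.39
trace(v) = 1.85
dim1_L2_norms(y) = [1.62, 1.48, 1.66]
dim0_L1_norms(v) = [2.47, 2.77, 0.3]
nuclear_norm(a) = 3.22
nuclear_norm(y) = 3.78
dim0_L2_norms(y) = [1.04, 2.21, 1.26]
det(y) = 0.01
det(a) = -0.43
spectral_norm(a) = 1.58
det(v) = -0.01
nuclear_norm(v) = 3.38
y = v @ a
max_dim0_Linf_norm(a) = 1.18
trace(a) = 0.46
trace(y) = 0.26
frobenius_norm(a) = 2.16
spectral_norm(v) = 1.81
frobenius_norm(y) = 2.75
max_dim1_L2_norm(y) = 1.66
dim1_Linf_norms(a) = [1.18, 0.73, 1.13]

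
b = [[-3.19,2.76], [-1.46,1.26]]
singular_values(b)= [4.64, 0.0]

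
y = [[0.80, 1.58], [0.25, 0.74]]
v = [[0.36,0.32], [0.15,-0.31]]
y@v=[[0.52,-0.23],[0.2,-0.15]]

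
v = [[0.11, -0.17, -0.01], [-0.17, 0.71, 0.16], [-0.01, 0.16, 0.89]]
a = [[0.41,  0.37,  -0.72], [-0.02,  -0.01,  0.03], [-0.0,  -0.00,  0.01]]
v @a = [[0.05, 0.04, -0.08], [-0.08, -0.07, 0.15], [-0.01, -0.01, 0.02]]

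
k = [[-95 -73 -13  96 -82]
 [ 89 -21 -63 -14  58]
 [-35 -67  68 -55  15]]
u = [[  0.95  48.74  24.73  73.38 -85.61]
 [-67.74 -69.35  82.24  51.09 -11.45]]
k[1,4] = 58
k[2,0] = -35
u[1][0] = -67.74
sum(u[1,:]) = -15.209999999999976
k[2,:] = [-35, -67, 68, -55, 15]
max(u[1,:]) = 82.24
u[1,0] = -67.74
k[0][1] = -73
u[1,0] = -67.74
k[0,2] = -13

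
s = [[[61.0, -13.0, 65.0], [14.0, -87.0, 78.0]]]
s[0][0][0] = 61.0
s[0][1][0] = 14.0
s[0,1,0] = 14.0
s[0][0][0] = 61.0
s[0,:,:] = [[61.0, -13.0, 65.0], [14.0, -87.0, 78.0]]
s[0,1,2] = 78.0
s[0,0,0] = 61.0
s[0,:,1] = [-13.0, -87.0]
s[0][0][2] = 65.0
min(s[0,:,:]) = -87.0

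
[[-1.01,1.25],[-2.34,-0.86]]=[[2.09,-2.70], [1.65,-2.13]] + [[-3.1, 3.95], [-3.99, 1.27]]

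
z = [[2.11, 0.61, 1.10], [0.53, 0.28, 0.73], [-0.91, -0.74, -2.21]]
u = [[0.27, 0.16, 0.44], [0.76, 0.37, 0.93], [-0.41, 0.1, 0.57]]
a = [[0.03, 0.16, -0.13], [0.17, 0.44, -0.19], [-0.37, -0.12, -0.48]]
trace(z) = 0.18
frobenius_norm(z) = 3.63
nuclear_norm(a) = 1.17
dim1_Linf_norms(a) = [0.16, 0.44, 0.48]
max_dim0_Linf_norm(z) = 2.21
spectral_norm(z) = 3.44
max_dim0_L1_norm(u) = 1.94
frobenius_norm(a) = 0.83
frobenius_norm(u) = 1.54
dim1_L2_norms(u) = [0.54, 1.26, 0.71]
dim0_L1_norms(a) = [0.57, 0.72, 0.8]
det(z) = -0.01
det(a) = -0.00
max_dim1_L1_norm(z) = 3.86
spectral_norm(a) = 0.62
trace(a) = -0.01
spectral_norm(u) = 1.39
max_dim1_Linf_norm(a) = 0.48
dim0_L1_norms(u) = [1.44, 0.63, 1.94]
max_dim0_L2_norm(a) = 0.53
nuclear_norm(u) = 2.06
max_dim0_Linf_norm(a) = 0.48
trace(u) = 1.21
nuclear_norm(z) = 4.60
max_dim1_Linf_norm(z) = 2.21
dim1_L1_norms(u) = [0.87, 2.06, 1.08]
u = a @ z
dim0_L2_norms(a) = [0.41, 0.48, 0.53]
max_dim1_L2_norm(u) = 1.26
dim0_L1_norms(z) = [3.55, 1.63, 4.04]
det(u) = 0.00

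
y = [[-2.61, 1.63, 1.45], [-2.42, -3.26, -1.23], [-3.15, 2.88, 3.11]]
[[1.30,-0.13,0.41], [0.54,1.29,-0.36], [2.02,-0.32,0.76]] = y @ [[-0.33, -0.11, -0.03], [-0.06, -0.36, 0.08], [0.37, 0.12, 0.14]]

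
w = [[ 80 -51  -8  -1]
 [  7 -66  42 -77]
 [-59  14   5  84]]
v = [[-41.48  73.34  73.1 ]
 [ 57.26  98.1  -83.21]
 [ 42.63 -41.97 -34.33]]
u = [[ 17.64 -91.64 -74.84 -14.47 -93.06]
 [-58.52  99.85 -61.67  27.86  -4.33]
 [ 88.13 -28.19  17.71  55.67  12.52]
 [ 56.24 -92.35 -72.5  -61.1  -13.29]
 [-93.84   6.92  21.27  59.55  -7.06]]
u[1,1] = 99.85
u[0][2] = -74.84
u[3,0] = 56.24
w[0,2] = -8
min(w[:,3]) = -77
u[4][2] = 21.27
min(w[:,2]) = -8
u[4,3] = 59.55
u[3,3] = -61.1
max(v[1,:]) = 98.1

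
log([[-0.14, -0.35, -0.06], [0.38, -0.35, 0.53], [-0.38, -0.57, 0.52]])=[[-1.11, -1.43, 0.61], [2.13, -0.76, 0.83], [0.50, -1.28, -0.07]]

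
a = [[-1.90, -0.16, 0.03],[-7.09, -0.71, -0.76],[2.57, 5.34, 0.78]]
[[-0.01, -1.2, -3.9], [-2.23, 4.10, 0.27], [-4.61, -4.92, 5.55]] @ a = [[-1.50, -19.97, -2.13], [-24.14, -1.11, -2.97], [57.91, 33.87, 7.93]]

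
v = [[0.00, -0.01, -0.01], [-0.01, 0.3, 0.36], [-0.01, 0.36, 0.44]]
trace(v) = 0.74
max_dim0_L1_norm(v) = 0.81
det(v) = -0.00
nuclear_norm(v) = 0.74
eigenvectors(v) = [[-0.02,0.95,0.32], [0.64,0.26,-0.73], [0.77,-0.19,0.61]]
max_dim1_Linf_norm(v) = 0.44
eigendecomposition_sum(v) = [[0.00, -0.01, -0.01], [-0.01, 0.3, 0.36], [-0.01, 0.36, 0.44]] + [[-0.00, -0.00, 0.00], [-0.0, -0.0, 0.00], [0.0, 0.00, -0.0]] + [[0.00, -0.0, 0.00], [-0.00, 0.00, -0.0], [0.00, -0.0, 0.0]]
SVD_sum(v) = [[0.00, -0.01, -0.01], [-0.01, 0.3, 0.36], [-0.01, 0.36, 0.44]] + [[0.0, -0.0, 0.00], [-0.00, 0.00, -0.0], [0.00, -0.0, 0.0]] + [[-0.0,-0.00,0.00], [-0.00,-0.00,0.0], [0.00,0.00,-0.0]]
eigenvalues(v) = [0.74, -0.0, 0.0]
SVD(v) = [[-0.02,0.32,0.95], [0.64,-0.73,0.26], [0.77,0.61,-0.19]] @ diag([0.7370112891143279, 0.0037184869202487344, 0.0007297760345765391]) @ [[-0.02, 0.64, 0.77],  [0.32, -0.73, 0.61],  [-0.95, -0.26, 0.19]]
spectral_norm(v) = 0.74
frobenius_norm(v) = 0.74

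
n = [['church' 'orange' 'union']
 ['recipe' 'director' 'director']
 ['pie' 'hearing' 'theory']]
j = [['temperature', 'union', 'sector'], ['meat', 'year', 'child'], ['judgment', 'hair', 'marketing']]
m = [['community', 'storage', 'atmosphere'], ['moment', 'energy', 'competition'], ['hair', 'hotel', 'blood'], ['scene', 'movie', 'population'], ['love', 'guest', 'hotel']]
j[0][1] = 'union'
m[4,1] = 'guest'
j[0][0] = 'temperature'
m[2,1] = 'hotel'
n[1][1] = 'director'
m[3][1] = 'movie'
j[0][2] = 'sector'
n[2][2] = 'theory'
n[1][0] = 'recipe'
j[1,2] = 'child'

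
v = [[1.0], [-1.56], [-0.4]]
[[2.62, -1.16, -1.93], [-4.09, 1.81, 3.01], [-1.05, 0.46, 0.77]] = v@[[2.62, -1.16, -1.93]]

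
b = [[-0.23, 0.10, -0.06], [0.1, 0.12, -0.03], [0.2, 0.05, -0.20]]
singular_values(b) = [0.34, 0.22, 0.1]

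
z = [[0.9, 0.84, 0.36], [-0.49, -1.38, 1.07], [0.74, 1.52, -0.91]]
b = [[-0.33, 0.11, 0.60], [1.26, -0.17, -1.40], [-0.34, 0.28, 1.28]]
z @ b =[[0.64,  0.06,  -0.18], [-1.94,  0.48,  3.01], [1.98,  -0.43,  -2.85]]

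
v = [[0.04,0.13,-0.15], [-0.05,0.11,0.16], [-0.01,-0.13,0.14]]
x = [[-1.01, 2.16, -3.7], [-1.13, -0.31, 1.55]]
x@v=[[-0.11,0.59,-0.02], [-0.05,-0.38,0.34]]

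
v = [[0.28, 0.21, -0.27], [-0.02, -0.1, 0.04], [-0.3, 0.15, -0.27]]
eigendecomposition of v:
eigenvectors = [[0.90, -0.39, 0.01], [-0.07, 0.09, -0.79], [-0.43, -0.92, -0.61]]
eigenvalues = [0.39, -0.41, -0.07]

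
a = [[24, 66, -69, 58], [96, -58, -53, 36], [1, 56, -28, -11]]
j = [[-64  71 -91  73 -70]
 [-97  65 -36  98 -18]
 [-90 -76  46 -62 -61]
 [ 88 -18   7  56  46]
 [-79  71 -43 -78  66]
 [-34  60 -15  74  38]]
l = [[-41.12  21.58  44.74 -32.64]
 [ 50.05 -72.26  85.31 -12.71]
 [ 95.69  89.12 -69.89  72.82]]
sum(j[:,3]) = 161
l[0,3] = -32.64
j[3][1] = -18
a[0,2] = -69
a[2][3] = -11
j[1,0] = -97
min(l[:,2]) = -69.89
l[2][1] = 89.12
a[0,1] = 66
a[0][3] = 58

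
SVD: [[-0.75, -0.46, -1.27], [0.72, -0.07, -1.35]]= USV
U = [[-0.71, -0.7],[-0.7, 0.71]]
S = [1.89, 1.08]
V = [[0.02, 0.20, 0.98], [0.97, 0.25, -0.07]]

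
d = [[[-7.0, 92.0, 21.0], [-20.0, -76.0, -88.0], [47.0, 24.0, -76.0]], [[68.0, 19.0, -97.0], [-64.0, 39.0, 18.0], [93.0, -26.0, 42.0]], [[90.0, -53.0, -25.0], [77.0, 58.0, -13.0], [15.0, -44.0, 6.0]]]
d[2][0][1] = -53.0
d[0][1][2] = -88.0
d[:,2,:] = [[47.0, 24.0, -76.0], [93.0, -26.0, 42.0], [15.0, -44.0, 6.0]]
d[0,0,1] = 92.0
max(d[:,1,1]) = 58.0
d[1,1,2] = 18.0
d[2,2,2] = 6.0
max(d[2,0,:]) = 90.0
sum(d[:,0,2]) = -101.0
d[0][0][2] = 21.0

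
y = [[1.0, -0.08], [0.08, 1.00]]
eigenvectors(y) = [[0.71+0.00j, 0.71-0.00j],  [0.00-0.71j, 0.00+0.71j]]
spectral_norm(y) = 1.00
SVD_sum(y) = [[1.0,0.0], [0.08,0.00]] + [[0.00, -0.08], [0.00, 1.00]]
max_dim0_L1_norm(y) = 1.08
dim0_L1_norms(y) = [1.08, 1.08]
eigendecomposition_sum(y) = [[0.50+0.04j, -0.04+0.50j], [(0.04-0.5j), 0.50+0.04j]] + [[(0.5-0.04j),  -0.04-0.50j],[0.04+0.50j,  (0.5-0.04j)]]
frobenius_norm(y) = 1.42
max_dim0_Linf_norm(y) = 1.0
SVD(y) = [[-1.0,-0.08], [-0.08,1.00]] @ diag([1.0031948963187562, 1.0031948963187562]) @ [[-1.00, -0.0], [0.0, 1.0]]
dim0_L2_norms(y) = [1.0, 1.0]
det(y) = 1.01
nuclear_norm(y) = 2.01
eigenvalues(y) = [(1+0.08j), (1-0.08j)]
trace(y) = 2.00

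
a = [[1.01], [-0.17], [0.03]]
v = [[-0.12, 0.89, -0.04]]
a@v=[[-0.12,0.90,-0.04], [0.02,-0.15,0.01], [-0.00,0.03,-0.00]]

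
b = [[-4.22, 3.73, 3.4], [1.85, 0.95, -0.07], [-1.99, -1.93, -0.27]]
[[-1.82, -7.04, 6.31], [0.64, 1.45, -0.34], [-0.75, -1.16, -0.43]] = b @[[0.13, 0.72, -0.53], [0.36, 0.03, 0.71], [-0.77, -1.21, 0.42]]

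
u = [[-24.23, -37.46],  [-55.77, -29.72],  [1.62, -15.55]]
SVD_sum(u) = [[-33.09, -26.33],[-48.63, -38.69],[-6.58, -5.24]] + [[8.86, -11.13], [-7.14, 8.97], [8.2, -10.31]]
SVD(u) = [[-0.56, 0.63], [-0.82, -0.51], [-0.11, 0.58]] @ diag([75.63601615340353, 22.528554335378036]) @ [[0.78, 0.62], [0.62, -0.78]]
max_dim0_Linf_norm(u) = 55.77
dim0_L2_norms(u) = [60.83, 50.28]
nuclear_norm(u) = 98.16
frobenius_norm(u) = 78.92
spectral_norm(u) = 75.64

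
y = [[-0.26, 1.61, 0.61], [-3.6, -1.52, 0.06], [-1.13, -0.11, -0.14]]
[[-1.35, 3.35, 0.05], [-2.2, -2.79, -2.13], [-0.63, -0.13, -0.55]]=y @[[0.72, -0.09, 0.50], [-0.3, 2.05, 0.21], [-1.11, 0.05, -0.26]]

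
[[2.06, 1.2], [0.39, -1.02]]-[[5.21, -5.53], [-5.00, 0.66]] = [[-3.15, 6.73], [5.39, -1.68]]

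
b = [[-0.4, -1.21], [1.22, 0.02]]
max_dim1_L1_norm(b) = 1.61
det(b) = 1.47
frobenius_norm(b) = 1.76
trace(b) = -0.38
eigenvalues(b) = [(-0.19+1.2j), (-0.19-1.2j)]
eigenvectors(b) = [[(0.12-0.7j), (0.12+0.7j)], [(-0.71+0j), (-0.71-0j)]]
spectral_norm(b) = 1.44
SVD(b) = [[-0.75, 0.66], [0.66, 0.75]] @ diag([1.4398257533253103, 1.0197067225733103]) @ [[0.77, 0.64], [0.64, -0.77]]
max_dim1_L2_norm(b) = 1.27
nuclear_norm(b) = 2.46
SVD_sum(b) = [[-0.83, -0.69], [0.73, 0.61]] + [[0.43, -0.52], [0.49, -0.59]]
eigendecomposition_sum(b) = [[-0.20+0.58j, -0.60-0.10j], [0.61+0.10j, (0.01+0.62j)]] + [[(-0.2-0.58j),(-0.6+0.1j)], [(0.61-0.1j),0.01-0.62j]]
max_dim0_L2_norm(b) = 1.28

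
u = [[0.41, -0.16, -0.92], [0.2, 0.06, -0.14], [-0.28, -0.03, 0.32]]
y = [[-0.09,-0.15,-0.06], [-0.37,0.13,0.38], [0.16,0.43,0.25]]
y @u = [[-0.05, 0.01, 0.08], [-0.23, 0.06, 0.44], [0.08, -0.01, -0.13]]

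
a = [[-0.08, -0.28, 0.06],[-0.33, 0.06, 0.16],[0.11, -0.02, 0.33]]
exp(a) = [[0.97, -0.28, 0.04],[-0.32, 1.11, 0.19],[0.13, -0.04, 1.39]]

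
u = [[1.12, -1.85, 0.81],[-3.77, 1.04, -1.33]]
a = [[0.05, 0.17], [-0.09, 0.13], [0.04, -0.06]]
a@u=[[-0.58, 0.08, -0.19], [-0.59, 0.30, -0.25], [0.27, -0.14, 0.11]]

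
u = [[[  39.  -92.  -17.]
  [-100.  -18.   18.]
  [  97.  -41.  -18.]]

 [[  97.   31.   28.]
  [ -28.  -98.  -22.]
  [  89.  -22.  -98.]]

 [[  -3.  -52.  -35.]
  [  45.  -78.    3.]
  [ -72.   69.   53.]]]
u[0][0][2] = -17.0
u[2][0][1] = -52.0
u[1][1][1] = -98.0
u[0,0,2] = -17.0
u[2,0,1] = -52.0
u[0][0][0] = 39.0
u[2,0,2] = -35.0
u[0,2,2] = -18.0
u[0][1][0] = -100.0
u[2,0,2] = -35.0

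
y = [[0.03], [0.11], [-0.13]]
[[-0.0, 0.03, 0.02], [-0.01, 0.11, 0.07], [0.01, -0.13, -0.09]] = y@[[-0.07, 0.98, 0.68]]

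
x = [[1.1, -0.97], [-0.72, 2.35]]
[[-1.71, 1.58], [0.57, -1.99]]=x@[[-1.84, 0.94], [-0.32, -0.56]]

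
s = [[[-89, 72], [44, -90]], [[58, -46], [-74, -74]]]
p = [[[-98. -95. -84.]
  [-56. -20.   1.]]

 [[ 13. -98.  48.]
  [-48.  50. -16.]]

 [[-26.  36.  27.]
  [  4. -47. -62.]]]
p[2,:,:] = [[-26.0, 36.0, 27.0], [4.0, -47.0, -62.0]]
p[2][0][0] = -26.0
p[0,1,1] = -20.0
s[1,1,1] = -74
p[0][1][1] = -20.0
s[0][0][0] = -89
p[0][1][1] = -20.0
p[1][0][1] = -98.0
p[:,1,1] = [-20.0, 50.0, -47.0]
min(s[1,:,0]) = -74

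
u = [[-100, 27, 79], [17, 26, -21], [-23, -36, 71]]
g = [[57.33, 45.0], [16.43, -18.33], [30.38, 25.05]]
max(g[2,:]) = 30.38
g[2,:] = [30.38, 25.05]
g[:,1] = [45.0, -18.33, 25.05]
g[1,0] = 16.43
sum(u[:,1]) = 17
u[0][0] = -100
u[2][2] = 71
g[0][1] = 45.0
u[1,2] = -21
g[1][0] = 16.43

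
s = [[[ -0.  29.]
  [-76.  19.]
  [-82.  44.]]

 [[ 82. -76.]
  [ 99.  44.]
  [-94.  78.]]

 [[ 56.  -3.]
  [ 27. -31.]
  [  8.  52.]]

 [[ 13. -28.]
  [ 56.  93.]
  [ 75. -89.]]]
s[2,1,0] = 27.0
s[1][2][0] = -94.0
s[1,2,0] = -94.0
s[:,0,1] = [29.0, -76.0, -3.0, -28.0]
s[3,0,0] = 13.0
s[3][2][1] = -89.0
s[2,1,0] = 27.0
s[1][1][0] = 99.0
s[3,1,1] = 93.0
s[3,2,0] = 75.0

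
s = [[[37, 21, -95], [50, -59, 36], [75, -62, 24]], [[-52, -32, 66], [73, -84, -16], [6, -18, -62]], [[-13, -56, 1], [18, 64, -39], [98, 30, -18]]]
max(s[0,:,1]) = 21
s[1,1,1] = -84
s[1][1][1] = -84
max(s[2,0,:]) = 1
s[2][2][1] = 30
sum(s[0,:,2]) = -35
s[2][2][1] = 30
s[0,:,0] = [37, 50, 75]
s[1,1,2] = -16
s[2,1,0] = 18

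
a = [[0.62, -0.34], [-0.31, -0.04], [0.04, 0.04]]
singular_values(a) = [0.75, 0.18]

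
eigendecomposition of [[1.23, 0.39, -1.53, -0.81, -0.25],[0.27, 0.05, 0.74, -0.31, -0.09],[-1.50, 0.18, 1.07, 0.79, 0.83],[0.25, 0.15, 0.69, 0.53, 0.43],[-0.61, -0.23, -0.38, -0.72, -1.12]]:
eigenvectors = [[-0.71+0.00j, 0.37-0.06j, (0.37+0.06j), -0.18+0.06j, -0.18-0.06j], [(0.1+0j), -0.59+0.00j, (-0.59-0j), (-0.61+0j), -0.61-0.00j], [0.69+0.00j, (0.45-0.15j), (0.45+0.15j), (-0.17-0.15j), -0.17+0.15j], [0.14+0.00j, (-0.24-0.1j), -0.24+0.10j, (-0.23+0.55j), (-0.23-0.55j)], [(0.01+0j), 0.06+0.47j, 0.06-0.47j, 0.26-0.34j, (0.26+0.34j)]]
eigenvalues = [(2.82+0j), (-0.79+0.23j), (-0.79-0.23j), (0.26+0.38j), (0.26-0.38j)]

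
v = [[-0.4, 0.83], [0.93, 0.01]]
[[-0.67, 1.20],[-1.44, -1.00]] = v @ [[-1.53,  -1.09], [-1.54,  0.92]]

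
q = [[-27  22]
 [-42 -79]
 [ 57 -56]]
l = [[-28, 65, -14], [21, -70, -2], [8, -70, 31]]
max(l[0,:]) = 65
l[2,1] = -70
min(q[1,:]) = -79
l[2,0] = 8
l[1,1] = -70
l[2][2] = 31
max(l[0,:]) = 65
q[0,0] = -27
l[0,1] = 65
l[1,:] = [21, -70, -2]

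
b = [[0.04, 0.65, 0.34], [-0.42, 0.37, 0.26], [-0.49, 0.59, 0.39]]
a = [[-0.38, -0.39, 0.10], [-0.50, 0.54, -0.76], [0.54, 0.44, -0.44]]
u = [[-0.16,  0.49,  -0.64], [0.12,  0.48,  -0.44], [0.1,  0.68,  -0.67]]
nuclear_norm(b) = 1.64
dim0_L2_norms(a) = [0.83, 0.8, 0.88]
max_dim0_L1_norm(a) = 1.42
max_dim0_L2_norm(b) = 0.95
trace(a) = -0.28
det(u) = -0.00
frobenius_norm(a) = 1.45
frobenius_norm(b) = 1.29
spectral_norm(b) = 1.22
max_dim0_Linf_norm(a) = 0.76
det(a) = 0.16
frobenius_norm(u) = 1.43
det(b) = 0.00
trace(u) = -0.35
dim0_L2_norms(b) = [0.65, 0.95, 0.58]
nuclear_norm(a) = 2.17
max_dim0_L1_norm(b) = 1.61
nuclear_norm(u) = 1.65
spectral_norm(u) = 1.41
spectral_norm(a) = 1.16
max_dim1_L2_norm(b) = 0.86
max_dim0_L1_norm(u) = 1.75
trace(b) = 0.80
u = b @ a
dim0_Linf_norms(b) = [0.49, 0.65, 0.39]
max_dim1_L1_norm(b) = 1.47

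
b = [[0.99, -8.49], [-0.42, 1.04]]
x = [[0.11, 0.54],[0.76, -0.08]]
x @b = [[-0.12, -0.37], [0.79, -6.54]]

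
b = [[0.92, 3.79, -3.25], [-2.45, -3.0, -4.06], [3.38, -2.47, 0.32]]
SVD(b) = [[-0.25, -0.83, -0.5], [-0.93, 0.35, -0.11], [0.27, 0.44, -0.86]] @ diag([5.6562776103558745, 5.457361143071328, 3.6208469932713325]) @ [[0.52, 0.21, 0.83], [-0.03, -0.96, 0.26], [-0.85, 0.16, 0.5]]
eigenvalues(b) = [(1.59+4.48j), (1.59-4.48j), (-4.95+0j)]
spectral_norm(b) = 5.66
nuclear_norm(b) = 14.73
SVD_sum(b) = [[-0.73, -0.30, -1.16], [-2.75, -1.11, -4.35], [0.79, 0.32, 1.25]] + [[0.12, 4.37, -1.19], [-0.05, -1.83, 0.5], [-0.06, -2.30, 0.62]] + [[1.54,  -0.29,  -0.9], [0.35,  -0.06,  -0.2], [2.65,  -0.49,  -1.55]]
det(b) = -111.77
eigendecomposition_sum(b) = [[(0.47+2.35j),(1.43-0.03j),-1.98+1.07j], [(-1.26+0.48j),0.15+0.79j,(-0.78-1j)], [1.67-0.57j,-0.16-1.04j,0.98+1.34j]] + [[(0.47-2.35j),1.43+0.03j,(-1.98-1.07j)],[(-1.26-0.48j),0.15-0.79j,(-0.78+1j)],[(1.67+0.57j),-0.16+1.04j,(0.98-1.34j)]] + [[-0.02+0.00j, 0.94-0.00j, (0.71+0j)], [0.06-0.00j, -3.30+0.00j, -2.50-0.00j], [(0.04-0j), -2.15+0.00j, (-1.63-0j)]]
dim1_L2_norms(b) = [5.08, 5.61, 4.2]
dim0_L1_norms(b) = [6.75, 9.26, 7.63]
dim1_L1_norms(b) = [7.96, 9.51, 6.17]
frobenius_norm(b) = 8.65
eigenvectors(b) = [[-0.73+0.00j, (-0.73-0j), -0.23+0.00j], [(-0.07-0.41j), (-0.07+0.41j), 0.81+0.00j], [0.07+0.54j, (0.07-0.54j), 0.53+0.00j]]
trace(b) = -1.76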